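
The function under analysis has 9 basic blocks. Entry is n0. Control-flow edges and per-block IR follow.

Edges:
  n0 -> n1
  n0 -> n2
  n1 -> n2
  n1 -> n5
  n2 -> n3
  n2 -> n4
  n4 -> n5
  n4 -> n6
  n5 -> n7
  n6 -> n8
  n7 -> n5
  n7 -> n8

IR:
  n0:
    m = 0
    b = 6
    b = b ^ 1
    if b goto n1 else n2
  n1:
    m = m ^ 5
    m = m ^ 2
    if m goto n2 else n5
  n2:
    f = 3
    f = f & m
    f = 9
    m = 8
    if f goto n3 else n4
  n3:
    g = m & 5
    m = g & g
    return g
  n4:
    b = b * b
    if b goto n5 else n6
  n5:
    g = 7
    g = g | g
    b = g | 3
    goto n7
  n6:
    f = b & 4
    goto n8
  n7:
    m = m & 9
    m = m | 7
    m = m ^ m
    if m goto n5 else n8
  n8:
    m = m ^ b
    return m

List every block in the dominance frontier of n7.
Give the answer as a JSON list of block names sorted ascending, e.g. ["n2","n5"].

Answer: ["n5", "n8"]

Analysis:
idom tree: n1←n0 n2←n0 n3←n2 n4←n2 n5←n0 n6←n4 n7←n5 n8←n0
Join-block Dom:
  n2: preds {n0,n1}: {n0} ∩ {n0,n1} = {n0}; idom=n0
  n5: preds {n1,n4,n7}: {n0,n1} ∩ {n0,n2,n4} ∩ {n0,n5,n7} = {n0}; idom=n0
  n8: preds {n6,n7}: {n0,n2,n4,n6} ∩ {n0,n5,n7} = {n0}; idom=n0

DF derivation:
  join n2 pred n0: · stop@n0
  join n2 pred n1: n1 stop@n0
  join n5 pred n1: n1 stop@n0
  join n5 pred n4: n4→n2 stop@n0
  join n5 pred n7: n7→n5 stop@n0
  join n8 pred n6: n6→n4→n2 stop@n0
  join n8 pred n7: n7→n5 stop@n0
  n0: DF=∅
  n1: DF={n2,n5}
  n2: DF={n5,n8}
  n3: DF=∅
  n4: DF={n5,n8}
  n5: DF={n5,n8}
  n6: DF={n8}
  n7: DF={n5,n8}
  n8: DF=∅

DF(n7) = ["n5", "n8"]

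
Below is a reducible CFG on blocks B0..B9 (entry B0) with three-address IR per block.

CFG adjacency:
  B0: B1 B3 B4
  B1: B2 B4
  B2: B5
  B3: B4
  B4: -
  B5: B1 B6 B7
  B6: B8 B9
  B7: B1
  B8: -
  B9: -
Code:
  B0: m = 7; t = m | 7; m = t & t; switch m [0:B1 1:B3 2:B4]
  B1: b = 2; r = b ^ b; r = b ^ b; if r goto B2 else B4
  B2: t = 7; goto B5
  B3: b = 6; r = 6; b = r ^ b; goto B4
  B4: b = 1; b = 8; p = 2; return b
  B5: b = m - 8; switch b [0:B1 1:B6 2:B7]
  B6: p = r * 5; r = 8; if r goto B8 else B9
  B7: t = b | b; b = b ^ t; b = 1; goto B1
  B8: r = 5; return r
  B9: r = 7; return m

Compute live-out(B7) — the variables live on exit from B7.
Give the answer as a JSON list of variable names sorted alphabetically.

Answer: ["m"]

Analysis:
Block summaries:
  B0: {m,t} / ∅
  B1: {b,r} / ∅
  B2: {t} / ∅
  B3: {b,r} / ∅
  B4: {b,p} / ∅
  B5: {b} / {m}
  B6: {p,r} / {r}
  B7: {b,t} / {b}
  B8: {r} / ∅
  B9: {r} / {m}

Liveness:
  live B0: ∅→{m}
  live B1: {m}→{m,r}
  live B2: {m,r}→{m,r}
  live B3: ∅→∅
  live B4: ∅→∅
  live B5: {m,r}→{b,m,r}
  live B6: {m,r}→{m}
  live B7: {b,m}→{m}
  live B8: ∅→∅
  live B9: {m}→∅

live-out(B7) = ["m"]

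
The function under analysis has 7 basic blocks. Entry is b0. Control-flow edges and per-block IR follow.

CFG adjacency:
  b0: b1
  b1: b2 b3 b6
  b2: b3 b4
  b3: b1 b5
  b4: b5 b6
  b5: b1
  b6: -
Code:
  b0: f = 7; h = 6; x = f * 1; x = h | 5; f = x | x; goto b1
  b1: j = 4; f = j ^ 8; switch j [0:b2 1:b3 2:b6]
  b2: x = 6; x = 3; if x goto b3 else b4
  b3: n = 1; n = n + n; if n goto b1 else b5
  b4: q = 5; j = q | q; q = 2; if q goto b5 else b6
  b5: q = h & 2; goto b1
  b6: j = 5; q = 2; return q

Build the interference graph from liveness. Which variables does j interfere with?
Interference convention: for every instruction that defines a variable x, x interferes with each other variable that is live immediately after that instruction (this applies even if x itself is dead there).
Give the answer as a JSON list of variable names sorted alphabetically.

Answer: ["f", "h"]

Derivation:
Block summaries:
  b0: def={f,h,x} ue=∅
  b1: def={f,j} ue=∅
  b2: def={x} ue=∅
  b3: def={n} ue=∅
  b4: def={j,q} ue=∅
  b5: def={q} ue={h}
  b6: def={j,q} ue=∅

Live sets:
  b0 li=∅ lo={h}
  b1 li={h} lo={h}
  b2 li={h} lo={h}
  b3 li={h} lo={h}
  b4 li={h} lo={h}
  b5 li={h} lo={h}
  b6 li=∅ lo=∅

Interference:
  f: {h,j}
  h: {f,j,n,q,x}
  j: {f,h}
  n: {h}
  q: {h}
  x: {h}

N(j) = ["f", "h"]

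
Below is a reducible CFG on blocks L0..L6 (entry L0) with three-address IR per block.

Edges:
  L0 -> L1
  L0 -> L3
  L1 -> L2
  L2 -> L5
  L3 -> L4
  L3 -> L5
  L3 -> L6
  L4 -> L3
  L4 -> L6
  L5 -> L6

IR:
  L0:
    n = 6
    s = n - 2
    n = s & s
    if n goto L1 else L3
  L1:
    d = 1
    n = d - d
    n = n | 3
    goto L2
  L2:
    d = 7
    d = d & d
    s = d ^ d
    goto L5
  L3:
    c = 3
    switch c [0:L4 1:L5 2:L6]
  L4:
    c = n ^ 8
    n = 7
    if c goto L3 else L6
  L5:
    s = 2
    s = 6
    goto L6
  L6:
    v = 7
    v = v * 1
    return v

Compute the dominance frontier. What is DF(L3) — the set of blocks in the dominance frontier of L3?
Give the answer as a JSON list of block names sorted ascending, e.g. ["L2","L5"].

Answer: ["L3", "L5", "L6"]

Working:
idom tree: L1←L0 L2←L1 L3←L0 L4←L3 L5←L0 L6←L0
Join-block Dom:
  L3: preds {L0,L4}: {L0} ∩ {L0,L3,L4} = {L0}; idom=L0
  L5: preds {L2,L3}: {L0,L1,L2} ∩ {L0,L3} = {L0}; idom=L0
  L6: preds {L3,L4,L5}: {L0,L3} ∩ {L0,L3,L4} ∩ {L0,L5} = {L0}; idom=L0

DF derivation:
  L3←L0: walk · to L0
  L3←L4: walk L4→L3 to L0
  L5←L2: walk L2→L1 to L0
  L5←L3: walk L3 to L0
  L6←L3: walk L3 to L0
  L6←L4: walk L4→L3 to L0
  L6←L5: walk L5 to L0
  L0 → ∅
  L1 → {L5}
  L2 → {L5}
  L3 → {L3,L5,L6}
  L4 → {L3,L6}
  L5 → {L6}
  L6 → ∅

DF(L3) = ["L3", "L5", "L6"]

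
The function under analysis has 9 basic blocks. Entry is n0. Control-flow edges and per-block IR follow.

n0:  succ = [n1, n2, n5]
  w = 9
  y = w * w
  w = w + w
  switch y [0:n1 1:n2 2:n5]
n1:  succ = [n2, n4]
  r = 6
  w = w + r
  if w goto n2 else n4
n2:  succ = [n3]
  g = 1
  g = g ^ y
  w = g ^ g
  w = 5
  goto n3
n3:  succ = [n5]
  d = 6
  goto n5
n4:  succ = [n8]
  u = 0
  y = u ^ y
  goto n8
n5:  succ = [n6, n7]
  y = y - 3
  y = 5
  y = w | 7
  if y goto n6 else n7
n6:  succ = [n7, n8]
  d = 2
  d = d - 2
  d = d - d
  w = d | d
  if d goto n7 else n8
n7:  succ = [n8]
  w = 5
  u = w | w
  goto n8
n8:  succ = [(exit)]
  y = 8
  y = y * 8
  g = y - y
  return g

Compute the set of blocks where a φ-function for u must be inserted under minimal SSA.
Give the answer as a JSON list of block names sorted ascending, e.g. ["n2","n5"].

idom tree: n1←n0 n2←n0 n3←n2 n4←n1 n5←n0 n6←n5 n7←n5 n8←n0
Join-block Dom:
  n2: preds {n0,n1}: {n0} ∩ {n0,n1} = {n0}; idom=n0
  n5: preds {n0,n3}: {n0} ∩ {n0,n2,n3} = {n0}; idom=n0
  n7: preds {n5,n6}: {n0,n5} ∩ {n0,n5,n6} = {n0,n5}; idom=n5
  n8: preds {n4,n6,n7}: {n0,n1,n4} ∩ {n0,n5,n6} ∩ {n0,n5,n7} = {n0}; idom=n0

Frontier:
  join n2 pred n0: · stop@n0
  join n2 pred n1: n1 stop@n0
  join n5 pred n0: · stop@n0
  join n5 pred n3: n3→n2 stop@n0
  join n7 pred n5: · stop@n5
  join n7 pred n6: n6 stop@n5
  join n8 pred n4: n4→n1 stop@n0
  join n8 pred n6: n6→n5 stop@n0
  join n8 pred n7: n7→n5 stop@n0
  DF(n0)=∅
  DF(n1)={n2,n8}
  DF(n2)={n5}
  DF(n3)={n5}
  DF(n4)={n8}
  DF(n5)={n8}
  DF(n6)={n7,n8}
  DF(n7)={n8}
  DF(n8)=∅

φ for u: defs {n4,n7}
  DF⁺ = {n8}

Answer: ["n8"]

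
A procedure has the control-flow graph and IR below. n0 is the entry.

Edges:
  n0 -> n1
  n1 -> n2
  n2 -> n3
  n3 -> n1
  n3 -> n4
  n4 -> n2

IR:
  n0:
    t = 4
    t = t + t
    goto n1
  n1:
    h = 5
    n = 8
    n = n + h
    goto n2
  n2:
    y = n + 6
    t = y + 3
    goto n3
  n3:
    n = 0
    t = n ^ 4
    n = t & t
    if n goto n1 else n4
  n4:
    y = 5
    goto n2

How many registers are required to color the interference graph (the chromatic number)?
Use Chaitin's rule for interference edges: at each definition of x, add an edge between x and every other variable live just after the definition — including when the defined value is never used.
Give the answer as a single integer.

def/use:
  n0: {t} / ∅
  n1: {h,n} / ∅
  n2: {t,y} / {n}
  n3: {n,t} / ∅
  n4: {y} / ∅

Backward fixpoint:
  n0 li=∅ lo=∅
  n1 li=∅ lo={n}
  n2 li={n} lo=∅
  n3 li=∅ lo={n}
  n4 li={n} lo={n}

Conflict graph:
  h↔{n}
  n↔{h,y}
  t↔∅
  y↔{n}

Registers:
  lower bound: {h,n} mutually conflict ⇒ χ ≥ 2
  assign h→r1 n→r0 t→r0 y→r1 — no edge inside a register ⇒ χ ≤ 2
  χ = 2

Answer: 2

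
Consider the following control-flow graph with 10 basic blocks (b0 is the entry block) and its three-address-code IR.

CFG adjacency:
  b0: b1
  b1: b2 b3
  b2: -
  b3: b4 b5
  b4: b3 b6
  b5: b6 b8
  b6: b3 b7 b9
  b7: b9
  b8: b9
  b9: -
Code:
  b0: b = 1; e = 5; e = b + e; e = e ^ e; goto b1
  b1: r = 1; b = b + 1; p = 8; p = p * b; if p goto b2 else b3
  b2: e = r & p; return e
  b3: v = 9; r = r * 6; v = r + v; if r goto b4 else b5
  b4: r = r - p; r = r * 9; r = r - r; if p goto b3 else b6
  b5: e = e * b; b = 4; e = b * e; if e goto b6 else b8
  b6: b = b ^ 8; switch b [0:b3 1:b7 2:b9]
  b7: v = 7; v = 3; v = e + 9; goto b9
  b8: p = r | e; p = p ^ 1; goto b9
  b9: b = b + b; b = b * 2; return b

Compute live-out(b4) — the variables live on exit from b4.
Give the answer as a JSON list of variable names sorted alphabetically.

Answer: ["b", "e", "p", "r"]

Analysis:
Per-block:
  b0: def={b,e} ue=∅
  b1: def={b,p,r} ue={b}
  b2: def={e} ue={p,r}
  b3: def={r,v} ue={r}
  b4: def={r} ue={p,r}
  b5: def={b,e} ue={b,e}
  b6: def={b} ue={b}
  b7: def={v} ue={e}
  b8: def={p} ue={e,r}
  b9: def={b} ue={b}

Live sets:
  b0 li=∅ lo={b,e}
  b1 li={b,e} lo={b,e,p,r}
  b2 li={p,r} lo=∅
  b3 li={b,e,p,r} lo={b,e,p,r}
  b4 li={b,e,p,r} lo={b,e,p,r}
  b5 li={b,e,p,r} lo={b,e,p,r}
  b6 li={b,e,p,r} lo={b,e,p,r}
  b7 li={b,e} lo={b}
  b8 li={b,e,r} lo={b}
  b9 li={b} lo=∅

live-out(b4) = ["b", "e", "p", "r"]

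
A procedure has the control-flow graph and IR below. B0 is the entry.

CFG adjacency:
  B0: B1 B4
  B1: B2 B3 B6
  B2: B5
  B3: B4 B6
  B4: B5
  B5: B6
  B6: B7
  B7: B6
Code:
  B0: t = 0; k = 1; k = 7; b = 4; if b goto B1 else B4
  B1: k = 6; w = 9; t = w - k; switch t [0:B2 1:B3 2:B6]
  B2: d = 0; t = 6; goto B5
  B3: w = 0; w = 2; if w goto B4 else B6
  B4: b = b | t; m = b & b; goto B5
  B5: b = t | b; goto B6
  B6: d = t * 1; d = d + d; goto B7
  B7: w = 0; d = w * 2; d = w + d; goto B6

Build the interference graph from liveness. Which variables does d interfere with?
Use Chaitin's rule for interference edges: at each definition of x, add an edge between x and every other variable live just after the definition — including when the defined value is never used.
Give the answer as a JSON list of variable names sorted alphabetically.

Block summaries:
  B0: {b,k,t} / ∅
  B1: {k,t,w} / ∅
  B2: {d,t} / ∅
  B3: {w} / ∅
  B4: {b,m} / {b,t}
  B5: {b} / {b,t}
  B6: {d} / {t}
  B7: {d,w} / ∅

Backward fixpoint:
  B0: in=∅ out={b,t}
  B1: in={b} out={b,t}
  B2: in={b} out={b,t}
  B3: in={b,t} out={b,t}
  B4: in={b,t} out={b,t}
  B5: in={b,t} out={t}
  B6: in={t} out={t}
  B7: in={t} out={t}

Interfere edges:
  b↔{d,k,m,t,w}
  d↔{b,t,w}
  k↔{b,t,w}
  m↔{b,t}
  t↔{b,d,k,m,w}
  w↔{b,d,k,t}

N(d) = ["b", "t", "w"]

Answer: ["b", "t", "w"]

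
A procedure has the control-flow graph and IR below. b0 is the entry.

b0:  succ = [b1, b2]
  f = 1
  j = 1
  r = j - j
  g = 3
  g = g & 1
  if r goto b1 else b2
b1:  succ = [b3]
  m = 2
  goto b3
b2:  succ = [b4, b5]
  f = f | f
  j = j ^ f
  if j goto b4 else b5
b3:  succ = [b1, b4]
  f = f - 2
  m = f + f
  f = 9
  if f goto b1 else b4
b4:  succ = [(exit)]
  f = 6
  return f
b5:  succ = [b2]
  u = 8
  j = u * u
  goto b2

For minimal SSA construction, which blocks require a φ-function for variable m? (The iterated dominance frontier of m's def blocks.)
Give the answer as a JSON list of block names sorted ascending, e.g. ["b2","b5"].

idom tree: b1←b0 b2←b0 b3←b1 b4←b0 b5←b2
Join-block Dom:
  b1: preds {b0,b3}: {b0} ∩ {b0,b1,b3} = {b0}; idom=b0
  b2: preds {b0,b5}: {b0} ∩ {b0,b2,b5} = {b0}; idom=b0
  b4: preds {b2,b3}: {b0,b2} ∩ {b0,b1,b3} = {b0}; idom=b0

DF derivation:
  b1←b0: walk · to b0
  b1←b3: walk b3→b1 to b0
  b2←b0: walk · to b0
  b2←b5: walk b5→b2 to b0
  b4←b2: walk b2 to b0
  b4←b3: walk b3→b1 to b0
  b0 → ∅
  b1 → {b1,b4}
  b2 → {b2,b4}
  b3 → {b1,b4}
  b4 → ∅
  b5 → {b2}

φ for m: defs {b1,b3}
  DF⁺ = {b1,b4}

Answer: ["b1", "b4"]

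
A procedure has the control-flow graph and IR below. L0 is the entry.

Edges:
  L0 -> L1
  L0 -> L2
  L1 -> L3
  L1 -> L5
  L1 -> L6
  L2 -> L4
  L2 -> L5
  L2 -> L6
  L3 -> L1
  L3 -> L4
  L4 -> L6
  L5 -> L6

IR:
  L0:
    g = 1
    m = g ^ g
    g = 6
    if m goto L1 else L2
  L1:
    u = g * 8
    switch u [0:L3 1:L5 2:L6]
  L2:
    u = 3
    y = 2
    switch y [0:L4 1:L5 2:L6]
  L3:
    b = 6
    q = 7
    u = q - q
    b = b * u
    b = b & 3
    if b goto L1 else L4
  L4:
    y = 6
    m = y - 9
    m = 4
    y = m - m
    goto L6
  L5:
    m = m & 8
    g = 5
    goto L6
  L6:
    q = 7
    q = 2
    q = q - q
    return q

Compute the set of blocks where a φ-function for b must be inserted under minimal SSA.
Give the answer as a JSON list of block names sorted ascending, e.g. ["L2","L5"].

idom tree: L1←L0 L2←L0 L3←L1 L4←L0 L5←L0 L6←L0
Join-block Dom:
  L1: preds {L0,L3}: {L0} ∩ {L0,L1,L3} = {L0}; idom=L0
  L4: preds {L2,L3}: {L0,L2} ∩ {L0,L1,L3} = {L0}; idom=L0
  L5: preds {L1,L2}: {L0,L1} ∩ {L0,L2} = {L0}; idom=L0
  L6: preds {L1,L2,L4,L5}: {L0,L1} ∩ {L0,L2} ∩ {L0,L4} ∩ {L0,L5} = {L0}; idom=L0

DF derivation:
  join L1 pred L0: · stop@L0
  join L1 pred L3: L3→L1 stop@L0
  join L4 pred L2: L2 stop@L0
  join L4 pred L3: L3→L1 stop@L0
  join L5 pred L1: L1 stop@L0
  join L5 pred L2: L2 stop@L0
  join L6 pred L1: L1 stop@L0
  join L6 pred L2: L2 stop@L0
  join L6 pred L4: L4 stop@L0
  join L6 pred L5: L5 stop@L0
  L0 → ∅
  L1 → {L1,L4,L5,L6}
  L2 → {L4,L5,L6}
  L3 → {L1,L4}
  L4 → {L6}
  L5 → {L6}
  L6 → ∅

φ for b: defs {L3}
  DF⁺ = {L1,L4,L5,L6}

Answer: ["L1", "L4", "L5", "L6"]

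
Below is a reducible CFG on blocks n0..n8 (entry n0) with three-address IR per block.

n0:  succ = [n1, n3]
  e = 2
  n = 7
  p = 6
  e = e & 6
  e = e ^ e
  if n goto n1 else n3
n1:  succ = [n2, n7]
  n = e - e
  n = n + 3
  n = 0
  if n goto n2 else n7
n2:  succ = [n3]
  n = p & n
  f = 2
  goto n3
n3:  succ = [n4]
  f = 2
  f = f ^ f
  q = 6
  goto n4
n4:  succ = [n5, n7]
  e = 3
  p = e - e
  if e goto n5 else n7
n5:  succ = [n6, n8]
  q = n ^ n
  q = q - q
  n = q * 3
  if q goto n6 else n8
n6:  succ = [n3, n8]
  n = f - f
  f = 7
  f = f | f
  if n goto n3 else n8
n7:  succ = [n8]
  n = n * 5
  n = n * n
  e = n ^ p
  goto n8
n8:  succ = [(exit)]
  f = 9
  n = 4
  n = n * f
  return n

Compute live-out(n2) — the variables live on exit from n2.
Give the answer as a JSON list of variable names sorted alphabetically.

Per-block:
  n0: {e,n,p} / ∅
  n1: {n} / {e}
  n2: {f,n} / {n,p}
  n3: {f,q} / ∅
  n4: {e,p} / ∅
  n5: {n,q} / {n}
  n6: {f,n} / {f}
  n7: {e,n} / {n,p}
  n8: {f,n} / ∅

Liveness:
  n0: in=∅ out={e,n,p}
  n1: in={e,p} out={n,p}
  n2: in={n,p} out={n}
  n3: in={n} out={f,n}
  n4: in={f,n} out={f,n,p}
  n5: in={f,n} out={f}
  n6: in={f} out={n}
  n7: in={n,p} out=∅
  n8: in=∅ out=∅

live-out(n2) = ["n"]

Answer: ["n"]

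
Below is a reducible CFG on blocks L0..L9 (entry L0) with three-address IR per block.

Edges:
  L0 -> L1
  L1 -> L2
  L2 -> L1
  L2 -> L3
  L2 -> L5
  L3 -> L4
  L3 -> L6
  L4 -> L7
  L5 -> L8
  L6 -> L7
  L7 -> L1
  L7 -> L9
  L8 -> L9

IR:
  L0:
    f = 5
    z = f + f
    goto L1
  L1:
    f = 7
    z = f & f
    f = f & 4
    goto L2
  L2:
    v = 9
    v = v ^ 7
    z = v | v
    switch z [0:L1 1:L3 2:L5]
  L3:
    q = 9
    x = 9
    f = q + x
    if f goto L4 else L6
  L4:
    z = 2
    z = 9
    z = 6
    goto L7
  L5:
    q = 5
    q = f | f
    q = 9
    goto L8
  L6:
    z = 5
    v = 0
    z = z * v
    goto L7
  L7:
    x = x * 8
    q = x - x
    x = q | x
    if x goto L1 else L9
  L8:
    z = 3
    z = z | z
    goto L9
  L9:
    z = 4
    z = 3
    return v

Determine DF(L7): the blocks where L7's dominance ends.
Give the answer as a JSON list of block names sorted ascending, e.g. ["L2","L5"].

idom tree: L1←L0 L2←L1 L3←L2 L4←L3 L5←L2 L6←L3 L7←L3 L8←L5 L9←L2
Dom∩ at merges:
  L1: preds {L0,L2,L7}: {L0} ∩ {L0,L1,L2} ∩ {L0,L1,L2,L3,L7} = {L0}; idom=L0
  L7: preds {L4,L6}: {L0,L1,L2,L3,L4} ∩ {L0,L1,L2,L3,L6} = {L0,L1,L2,L3}; idom=L3
  L9: preds {L7,L8}: {L0,L1,L2,L3,L7} ∩ {L0,L1,L2,L5,L8} = {L0,L1,L2}; idom=L2

DF derivation:
  L1←L0: walk · to L0
  L1←L2: walk L2→L1 to L0
  L1←L7: walk L7→L3→L2→L1 to L0
  L7←L4: walk L4 to L3
  L7←L6: walk L6 to L3
  L9←L7: walk L7→L3 to L2
  L9←L8: walk L8→L5 to L2
  L0 → ∅
  L1 → {L1}
  L2 → {L1}
  L3 → {L1,L9}
  L4 → {L7}
  L5 → {L9}
  L6 → {L7}
  L7 → {L1,L9}
  L8 → {L9}
  L9 → ∅

DF(L7) = ["L1", "L9"]

Answer: ["L1", "L9"]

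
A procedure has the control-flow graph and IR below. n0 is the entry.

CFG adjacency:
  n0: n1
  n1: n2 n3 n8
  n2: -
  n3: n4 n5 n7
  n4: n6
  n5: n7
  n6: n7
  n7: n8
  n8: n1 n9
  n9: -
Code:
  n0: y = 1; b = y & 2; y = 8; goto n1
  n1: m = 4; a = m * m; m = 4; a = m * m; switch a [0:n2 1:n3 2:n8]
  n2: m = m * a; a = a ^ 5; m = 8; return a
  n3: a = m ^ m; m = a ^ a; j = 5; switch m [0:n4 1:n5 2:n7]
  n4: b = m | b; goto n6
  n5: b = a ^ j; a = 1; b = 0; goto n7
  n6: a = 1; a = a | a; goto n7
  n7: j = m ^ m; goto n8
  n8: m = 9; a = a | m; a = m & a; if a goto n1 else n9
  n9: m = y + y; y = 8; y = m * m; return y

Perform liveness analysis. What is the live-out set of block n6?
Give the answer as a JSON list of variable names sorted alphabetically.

Answer: ["a", "b", "m", "y"]

Analysis:
def/use:
  n0 def {b,y} use ∅
  n1 def {a,m} use ∅
  n2 def {a,m} use {a,m}
  n3 def {a,j,m} use {m}
  n4 def {b} use {b,m}
  n5 def {a,b} use {a,j}
  n6 def {a} use ∅
  n7 def {j} use {m}
  n8 def {a,m} use {a}
  n9 def {m,y} use {y}

Backward fixpoint:
  live n0: ∅→{b,y}
  live n1: {b,y}→{a,b,m,y}
  live n2: {a,m}→∅
  live n3: {b,m,y}→{a,b,j,m,y}
  live n4: {b,m,y}→{b,m,y}
  live n5: {a,j,m,y}→{a,b,m,y}
  live n6: {b,m,y}→{a,b,m,y}
  live n7: {a,b,m,y}→{a,b,y}
  live n8: {a,b,y}→{b,y}
  live n9: {y}→∅

live-out(n6) = ["a", "b", "m", "y"]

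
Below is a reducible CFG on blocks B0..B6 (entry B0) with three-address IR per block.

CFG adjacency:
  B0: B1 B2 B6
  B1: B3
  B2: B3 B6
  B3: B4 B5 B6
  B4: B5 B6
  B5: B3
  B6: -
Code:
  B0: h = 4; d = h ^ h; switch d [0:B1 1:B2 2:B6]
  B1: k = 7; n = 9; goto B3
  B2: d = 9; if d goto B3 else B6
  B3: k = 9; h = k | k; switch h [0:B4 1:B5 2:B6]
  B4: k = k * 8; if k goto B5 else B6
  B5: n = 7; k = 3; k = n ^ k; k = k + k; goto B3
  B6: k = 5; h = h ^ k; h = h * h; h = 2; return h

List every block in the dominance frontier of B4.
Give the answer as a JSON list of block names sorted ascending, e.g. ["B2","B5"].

Answer: ["B5", "B6"]

Derivation:
idom tree: B1←B0 B2←B0 B3←B0 B4←B3 B5←B3 B6←B0
Dom∩ at merges:
  B3: preds {B1,B2,B5}: {B0,B1} ∩ {B0,B2} ∩ {B0,B3,B5} = {B0}; idom=B0
  B5: preds {B3,B4}: {B0,B3} ∩ {B0,B3,B4} = {B0,B3}; idom=B3
  B6: preds {B0,B2,B3,B4}: {B0} ∩ {B0,B2} ∩ {B0,B3} ∩ {B0,B3,B4} = {B0}; idom=B0

DF derivation:
  B3←B1: walk B1 to B0
  B3←B2: walk B2 to B0
  B3←B5: walk B5→B3 to B0
  B5←B3: walk · to B3
  B5←B4: walk B4 to B3
  B6←B0: walk · to B0
  B6←B2: walk B2 to B0
  B6←B3: walk B3 to B0
  B6←B4: walk B4→B3 to B0
  B0 → ∅
  B1 → {B3}
  B2 → {B3,B6}
  B3 → {B3,B6}
  B4 → {B5,B6}
  B5 → {B3}
  B6 → ∅

DF(B4) = ["B5", "B6"]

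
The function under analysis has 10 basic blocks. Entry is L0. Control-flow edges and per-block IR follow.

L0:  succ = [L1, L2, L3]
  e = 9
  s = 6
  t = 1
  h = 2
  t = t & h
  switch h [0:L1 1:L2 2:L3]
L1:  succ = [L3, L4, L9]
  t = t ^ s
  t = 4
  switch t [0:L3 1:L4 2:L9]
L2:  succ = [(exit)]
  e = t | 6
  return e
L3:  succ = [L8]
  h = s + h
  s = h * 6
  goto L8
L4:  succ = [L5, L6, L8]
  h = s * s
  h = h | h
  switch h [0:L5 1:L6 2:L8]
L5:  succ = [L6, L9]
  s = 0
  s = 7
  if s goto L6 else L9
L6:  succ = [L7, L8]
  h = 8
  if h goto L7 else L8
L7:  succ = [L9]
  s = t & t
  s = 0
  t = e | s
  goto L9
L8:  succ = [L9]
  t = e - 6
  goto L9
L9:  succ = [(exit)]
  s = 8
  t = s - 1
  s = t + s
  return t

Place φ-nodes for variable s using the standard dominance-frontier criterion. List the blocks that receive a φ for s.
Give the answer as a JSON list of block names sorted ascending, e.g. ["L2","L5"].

idom tree: L1←L0 L2←L0 L3←L0 L4←L1 L5←L4 L6←L4 L7←L6 L8←L0 L9←L0
Join-block Dom:
  L3: preds {L0,L1}: {L0} ∩ {L0,L1} = {L0}; idom=L0
  L6: preds {L4,L5}: {L0,L1,L4} ∩ {L0,L1,L4,L5} = {L0,L1,L4}; idom=L4
  L8: preds {L3,L4,L6}: {L0,L3} ∩ {L0,L1,L4} ∩ {L0,L1,L4,L6} = {L0}; idom=L0
  L9: preds {L1,L5,L7,L8}: {L0,L1} ∩ {L0,L1,L4,L5} ∩ {L0,L1,L4,L6,L7} ∩ {L0,L8} = {L0}; idom=L0

Frontier:
  join L3 pred L0: · stop@L0
  join L3 pred L1: L1 stop@L0
  join L6 pred L4: · stop@L4
  join L6 pred L5: L5 stop@L4
  join L8 pred L3: L3 stop@L0
  join L8 pred L4: L4→L1 stop@L0
  join L8 pred L6: L6→L4→L1 stop@L0
  join L9 pred L1: L1 stop@L0
  join L9 pred L5: L5→L4→L1 stop@L0
  join L9 pred L7: L7→L6→L4→L1 stop@L0
  join L9 pred L8: L8 stop@L0
  L0 → ∅
  L1 → {L3,L8,L9}
  L2 → ∅
  L3 → {L8}
  L4 → {L8,L9}
  L5 → {L6,L9}
  L6 → {L8,L9}
  L7 → {L9}
  L8 → {L9}
  L9 → ∅

φ for s: defs {L0,L3,L5,L7,L9}
  DF⁺ = {L6,L8,L9}

Answer: ["L6", "L8", "L9"]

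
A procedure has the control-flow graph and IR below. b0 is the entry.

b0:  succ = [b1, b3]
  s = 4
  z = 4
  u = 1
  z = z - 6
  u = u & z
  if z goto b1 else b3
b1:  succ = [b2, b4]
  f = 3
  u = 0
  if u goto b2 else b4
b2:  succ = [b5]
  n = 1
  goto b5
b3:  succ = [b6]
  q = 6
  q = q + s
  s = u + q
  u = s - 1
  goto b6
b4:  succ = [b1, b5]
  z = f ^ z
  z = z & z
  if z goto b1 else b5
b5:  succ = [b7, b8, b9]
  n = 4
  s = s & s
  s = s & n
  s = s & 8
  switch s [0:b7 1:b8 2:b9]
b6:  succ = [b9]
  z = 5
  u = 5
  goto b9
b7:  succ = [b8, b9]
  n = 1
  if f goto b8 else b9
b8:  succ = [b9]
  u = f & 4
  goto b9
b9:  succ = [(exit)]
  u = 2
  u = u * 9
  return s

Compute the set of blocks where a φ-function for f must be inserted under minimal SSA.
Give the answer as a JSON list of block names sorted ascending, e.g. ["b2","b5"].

idom tree: b1←b0 b2←b1 b3←b0 b4←b1 b5←b1 b6←b3 b7←b5 b8←b5 b9←b0
Join-block Dom:
  b1: preds {b0,b4}: {b0} ∩ {b0,b1,b4} = {b0}; idom=b0
  b5: preds {b2,b4}: {b0,b1,b2} ∩ {b0,b1,b4} = {b0,b1}; idom=b1
  b8: preds {b5,b7}: {b0,b1,b5} ∩ {b0,b1,b5,b7} = {b0,b1,b5}; idom=b5
  b9: preds {b5,b6,b7,b8}: {b0,b1,b5} ∩ {b0,b3,b6} ∩ {b0,b1,b5,b7} ∩ {b0,b1,b5,b8} = {b0}; idom=b0

Frontier:
  join b1 pred b0: · stop@b0
  join b1 pred b4: b4→b1 stop@b0
  join b5 pred b2: b2 stop@b1
  join b5 pred b4: b4 stop@b1
  join b8 pred b5: · stop@b5
  join b8 pred b7: b7 stop@b5
  join b9 pred b5: b5→b1 stop@b0
  join b9 pred b6: b6→b3 stop@b0
  join b9 pred b7: b7→b5→b1 stop@b0
  join b9 pred b8: b8→b5→b1 stop@b0
  b0 → ∅
  b1 → {b1,b9}
  b2 → {b5}
  b3 → {b9}
  b4 → {b1,b5}
  b5 → {b9}
  b6 → {b9}
  b7 → {b8,b9}
  b8 → {b9}
  b9 → ∅

φ for f: defs {b1}
  DF⁺ = {b1,b9}

Answer: ["b1", "b9"]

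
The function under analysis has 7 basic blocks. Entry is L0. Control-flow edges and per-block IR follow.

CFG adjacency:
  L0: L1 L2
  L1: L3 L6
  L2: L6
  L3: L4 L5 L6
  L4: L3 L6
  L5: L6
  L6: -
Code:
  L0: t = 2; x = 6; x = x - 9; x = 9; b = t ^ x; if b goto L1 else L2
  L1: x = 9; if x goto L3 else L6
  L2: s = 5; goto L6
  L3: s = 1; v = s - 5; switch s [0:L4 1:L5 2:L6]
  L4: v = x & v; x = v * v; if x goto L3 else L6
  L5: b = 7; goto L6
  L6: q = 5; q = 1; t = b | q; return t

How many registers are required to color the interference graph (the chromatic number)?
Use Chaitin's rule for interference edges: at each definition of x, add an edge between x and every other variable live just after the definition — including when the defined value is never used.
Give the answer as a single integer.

Answer: 4

Working:
def/use:
  L0: def={b,t,x} ue=∅
  L1: def={x} ue=∅
  L2: def={s} ue=∅
  L3: def={s,v} ue=∅
  L4: def={v,x} ue={v,x}
  L5: def={b} ue=∅
  L6: def={q,t} ue={b}

Liveness:
  L0 li=∅ lo={b}
  L1 li={b} lo={b,x}
  L2 li={b} lo={b}
  L3 li={b,x} lo={b,v,x}
  L4 li={b,v,x} lo={b,x}
  L5 li=∅ lo={b}
  L6 li={b} lo=∅

Conflict graph:
  b↔{q,s,v,x}
  q↔{b}
  s↔{b,v,x}
  t↔{x}
  v↔{b,s,x}
  x↔{b,s,t,v}

Chromatic number:
  lower bound: {b,s,v,x} mutually conflict ⇒ χ ≥ 4
  assign b→r0 q→r1 s→r2 t→r0 v→r3 x→r1 — no edge inside a register ⇒ χ ≤ 4
  χ = 4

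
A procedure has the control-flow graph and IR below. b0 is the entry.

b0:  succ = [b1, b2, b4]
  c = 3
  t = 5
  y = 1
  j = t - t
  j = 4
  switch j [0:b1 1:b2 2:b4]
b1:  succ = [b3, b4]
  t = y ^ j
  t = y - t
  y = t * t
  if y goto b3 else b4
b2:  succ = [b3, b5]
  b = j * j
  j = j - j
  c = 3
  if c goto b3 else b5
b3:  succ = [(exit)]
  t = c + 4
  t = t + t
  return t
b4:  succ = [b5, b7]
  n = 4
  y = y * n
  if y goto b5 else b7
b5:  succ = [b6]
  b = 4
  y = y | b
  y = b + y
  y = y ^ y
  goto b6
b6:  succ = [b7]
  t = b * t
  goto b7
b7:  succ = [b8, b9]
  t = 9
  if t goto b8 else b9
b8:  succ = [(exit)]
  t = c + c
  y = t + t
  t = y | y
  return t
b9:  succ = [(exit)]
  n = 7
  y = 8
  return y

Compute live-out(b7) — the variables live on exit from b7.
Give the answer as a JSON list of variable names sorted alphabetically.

def/use:
  b0: def={c,j,t,y} ue=∅
  b1: def={t,y} ue={j,y}
  b2: def={b,c,j} ue={j}
  b3: def={t} ue={c}
  b4: def={n,y} ue={y}
  b5: def={b,y} ue={y}
  b6: def={t} ue={b,t}
  b7: def={t} ue=∅
  b8: def={t,y} ue={c}
  b9: def={n,y} ue=∅

Backward fixpoint:
  b0: in=∅ out={c,j,t,y}
  b1: in={c,j,y} out={c,t,y}
  b2: in={j,t,y} out={c,t,y}
  b3: in={c} out=∅
  b4: in={c,t,y} out={c,t,y}
  b5: in={c,t,y} out={b,c,t}
  b6: in={b,c,t} out={c}
  b7: in={c} out={c}
  b8: in={c} out=∅
  b9: in=∅ out=∅

live-out(b7) = ["c"]

Answer: ["c"]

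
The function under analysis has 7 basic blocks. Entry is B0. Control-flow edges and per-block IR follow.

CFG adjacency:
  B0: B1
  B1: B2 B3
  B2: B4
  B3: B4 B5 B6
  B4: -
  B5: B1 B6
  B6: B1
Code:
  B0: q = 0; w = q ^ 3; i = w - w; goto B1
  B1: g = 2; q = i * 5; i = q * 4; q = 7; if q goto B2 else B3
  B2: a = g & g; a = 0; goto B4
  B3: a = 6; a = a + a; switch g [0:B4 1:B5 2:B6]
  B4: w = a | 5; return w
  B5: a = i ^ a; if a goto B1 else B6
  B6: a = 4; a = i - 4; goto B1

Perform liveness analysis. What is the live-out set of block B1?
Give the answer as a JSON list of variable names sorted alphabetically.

Answer: ["g", "i"]

Derivation:
Per-block:
  B0: def={i,q,w} ue=∅
  B1: def={g,i,q} ue={i}
  B2: def={a} ue={g}
  B3: def={a} ue={g}
  B4: def={w} ue={a}
  B5: def={a} ue={a,i}
  B6: def={a} ue={i}

Live sets:
  B0 li=∅ lo={i}
  B1 li={i} lo={g,i}
  B2 li={g} lo={a}
  B3 li={g,i} lo={a,i}
  B4 li={a} lo=∅
  B5 li={a,i} lo={i}
  B6 li={i} lo={i}

live-out(B1) = ["g", "i"]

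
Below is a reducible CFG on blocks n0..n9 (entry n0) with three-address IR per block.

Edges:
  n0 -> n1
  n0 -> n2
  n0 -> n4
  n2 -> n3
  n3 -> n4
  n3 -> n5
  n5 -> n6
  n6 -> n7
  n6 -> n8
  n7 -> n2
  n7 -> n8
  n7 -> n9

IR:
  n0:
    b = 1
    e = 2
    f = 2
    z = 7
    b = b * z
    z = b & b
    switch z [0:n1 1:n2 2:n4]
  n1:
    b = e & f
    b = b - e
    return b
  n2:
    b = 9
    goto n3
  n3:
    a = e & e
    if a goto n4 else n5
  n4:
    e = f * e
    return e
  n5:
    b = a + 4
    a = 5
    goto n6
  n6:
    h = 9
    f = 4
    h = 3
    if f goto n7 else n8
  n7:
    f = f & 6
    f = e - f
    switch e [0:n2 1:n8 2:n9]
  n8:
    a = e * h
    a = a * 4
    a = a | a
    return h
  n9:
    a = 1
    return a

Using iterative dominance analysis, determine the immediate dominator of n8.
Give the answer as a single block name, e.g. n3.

idom tree: n1←n0 n2←n0 n3←n2 n4←n0 n5←n3 n6←n5 n7←n6 n8←n6 n9←n7
Join-block Dom:
  n2: preds {n0,n7}: {n0} ∩ {n0,n2,n3,n5,n6,n7} = {n0}; idom=n0
  n4: preds {n0,n3}: {n0} ∩ {n0,n2,n3} = {n0}; idom=n0
  n8: preds {n6,n7}: {n0,n2,n3,n5,n6} ∩ {n0,n2,n3,n5,n6,n7} = {n0,n2,n3,n5,n6}; idom=n6

idom(n8) = n6

Answer: n6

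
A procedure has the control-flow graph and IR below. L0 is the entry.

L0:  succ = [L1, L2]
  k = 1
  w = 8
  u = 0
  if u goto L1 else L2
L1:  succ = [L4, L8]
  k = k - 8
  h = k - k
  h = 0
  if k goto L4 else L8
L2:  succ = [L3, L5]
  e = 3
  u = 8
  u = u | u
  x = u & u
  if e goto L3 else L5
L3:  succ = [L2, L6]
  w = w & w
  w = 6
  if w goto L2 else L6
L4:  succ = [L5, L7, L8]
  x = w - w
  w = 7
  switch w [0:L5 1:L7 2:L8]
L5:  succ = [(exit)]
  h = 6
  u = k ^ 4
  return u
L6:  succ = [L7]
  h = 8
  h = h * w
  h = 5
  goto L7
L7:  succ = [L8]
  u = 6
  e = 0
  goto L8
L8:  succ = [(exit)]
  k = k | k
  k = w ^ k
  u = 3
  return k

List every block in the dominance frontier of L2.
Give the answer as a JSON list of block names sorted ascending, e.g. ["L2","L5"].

idom tree: L1←L0 L2←L0 L3←L2 L4←L1 L5←L0 L6←L3 L7←L0 L8←L0
Join-block Dom:
  L2: preds {L0,L3}: {L0} ∩ {L0,L2,L3} = {L0}; idom=L0
  L5: preds {L2,L4}: {L0,L2} ∩ {L0,L1,L4} = {L0}; idom=L0
  L7: preds {L4,L6}: {L0,L1,L4} ∩ {L0,L2,L3,L6} = {L0}; idom=L0
  L8: preds {L1,L4,L7}: {L0,L1} ∩ {L0,L1,L4} ∩ {L0,L7} = {L0}; idom=L0

DF walk-up:
  join L2 pred L0: · stop@L0
  join L2 pred L3: L3→L2 stop@L0
  join L5 pred L2: L2 stop@L0
  join L5 pred L4: L4→L1 stop@L0
  join L7 pred L4: L4→L1 stop@L0
  join L7 pred L6: L6→L3→L2 stop@L0
  join L8 pred L1: L1 stop@L0
  join L8 pred L4: L4→L1 stop@L0
  join L8 pred L7: L7 stop@L0
  L0: DF=∅
  L1: DF={L5,L7,L8}
  L2: DF={L2,L5,L7}
  L3: DF={L2,L7}
  L4: DF={L5,L7,L8}
  L5: DF=∅
  L6: DF={L7}
  L7: DF={L8}
  L8: DF=∅

DF(L2) = ["L2", "L5", "L7"]

Answer: ["L2", "L5", "L7"]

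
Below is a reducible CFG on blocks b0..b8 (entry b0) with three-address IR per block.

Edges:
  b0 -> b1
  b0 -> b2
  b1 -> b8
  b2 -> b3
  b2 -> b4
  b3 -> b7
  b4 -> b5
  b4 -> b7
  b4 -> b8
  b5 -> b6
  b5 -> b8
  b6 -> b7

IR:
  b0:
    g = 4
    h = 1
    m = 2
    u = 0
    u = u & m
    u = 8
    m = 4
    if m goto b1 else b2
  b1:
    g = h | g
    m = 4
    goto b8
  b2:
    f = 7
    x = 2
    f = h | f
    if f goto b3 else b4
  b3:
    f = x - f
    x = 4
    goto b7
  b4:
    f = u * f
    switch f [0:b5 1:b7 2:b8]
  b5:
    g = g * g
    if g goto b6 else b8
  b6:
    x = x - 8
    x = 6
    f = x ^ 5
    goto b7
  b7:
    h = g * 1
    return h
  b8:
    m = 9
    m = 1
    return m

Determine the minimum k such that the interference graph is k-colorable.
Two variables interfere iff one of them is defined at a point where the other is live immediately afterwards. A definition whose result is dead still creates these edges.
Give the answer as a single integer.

def/use:
  b0: def={g,h,m,u} ue=∅
  b1: def={g,m} ue={g,h}
  b2: def={f,x} ue={h}
  b3: def={f,x} ue={f,x}
  b4: def={f} ue={f,u}
  b5: def={g} ue={g}
  b6: def={f,x} ue={x}
  b7: def={h} ue={g}
  b8: def={m} ue=∅

Liveness:
  live b0: ∅→{g,h,u}
  live b1: {g,h}→∅
  live b2: {g,h,u}→{f,g,u,x}
  live b3: {f,g,x}→{g}
  live b4: {f,g,u,x}→{g,x}
  live b5: {g,x}→{g,x}
  live b6: {g,x}→{g}
  live b7: {g}→∅
  live b8: ∅→∅

Interference:
  f: {g,h,u,x}
  g: {f,h,m,u,x}
  h: {f,g,m,u,x}
  m: {g,h,u}
  u: {f,g,h,m,x}
  x: {f,g,h,u}

Chromatic number:
  {f,g,h,u,x} pairwise interfere (5-clique) ⇒ χ ≥ 5
  assign f→c3 g→c0 h→c1 m→c3 u→c2 x→c4 — no edge inside a register ⇒ χ ≤ 5
  χ = 5

Answer: 5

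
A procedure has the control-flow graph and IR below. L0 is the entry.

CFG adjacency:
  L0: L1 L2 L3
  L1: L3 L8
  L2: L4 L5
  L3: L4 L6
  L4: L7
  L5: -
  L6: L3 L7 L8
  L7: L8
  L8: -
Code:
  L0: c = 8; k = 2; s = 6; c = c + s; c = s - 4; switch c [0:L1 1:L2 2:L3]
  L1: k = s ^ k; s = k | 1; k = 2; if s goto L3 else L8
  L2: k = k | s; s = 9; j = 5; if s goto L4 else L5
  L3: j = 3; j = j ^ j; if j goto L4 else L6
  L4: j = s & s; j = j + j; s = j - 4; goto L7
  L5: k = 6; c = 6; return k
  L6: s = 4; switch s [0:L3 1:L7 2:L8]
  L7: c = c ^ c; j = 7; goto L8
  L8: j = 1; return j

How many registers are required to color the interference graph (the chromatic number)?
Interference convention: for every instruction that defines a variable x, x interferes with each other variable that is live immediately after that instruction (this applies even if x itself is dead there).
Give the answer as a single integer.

Answer: 3

Analysis:
Per-block:
  L0: {c,k,s} / ∅
  L1: {k,s} / {k,s}
  L2: {j,k,s} / {k,s}
  L3: {j} / ∅
  L4: {j,s} / {s}
  L5: {c,k} / ∅
  L6: {s} / ∅
  L7: {c,j} / {c}
  L8: {j} / ∅

Backward fixpoint:
  L0 li=∅ lo={c,k,s}
  L1 li={c,k,s} lo={c,s}
  L2 li={c,k,s} lo={c,s}
  L3 li={c,s} lo={c,s}
  L4 li={c,s} lo={c}
  L5 li=∅ lo=∅
  L6 li={c} lo={c,s}
  L7 li={c} lo=∅
  L8 li=∅ lo=∅

Conflict graph:
  c — {j,k,s}
  j — {c,s}
  k — {c,s}
  s — {c,j,k}

Registers:
  clique {c,j,s} ⇒ need ≥ 3
  assign c→c0 j→c2 k→c2 s→c1 — no edge inside a register ⇒ χ ≤ 3
  χ = 3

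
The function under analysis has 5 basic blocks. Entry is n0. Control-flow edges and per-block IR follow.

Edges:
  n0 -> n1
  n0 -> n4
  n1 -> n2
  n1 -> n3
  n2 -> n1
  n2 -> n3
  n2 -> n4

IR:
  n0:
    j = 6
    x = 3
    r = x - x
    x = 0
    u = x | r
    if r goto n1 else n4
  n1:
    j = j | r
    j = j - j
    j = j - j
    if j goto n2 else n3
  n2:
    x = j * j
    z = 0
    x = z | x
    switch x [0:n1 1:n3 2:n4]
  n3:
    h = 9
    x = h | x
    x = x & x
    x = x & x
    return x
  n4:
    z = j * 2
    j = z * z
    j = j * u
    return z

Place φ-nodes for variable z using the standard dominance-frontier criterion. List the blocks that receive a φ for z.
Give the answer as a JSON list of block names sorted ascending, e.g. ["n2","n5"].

Answer: ["n1", "n3", "n4"]

Derivation:
idom tree: n1←n0 n2←n1 n3←n1 n4←n0
Dom∩ at merges:
  n1: preds {n0,n2}: {n0} ∩ {n0,n1,n2} = {n0}; idom=n0
  n3: preds {n1,n2}: {n0,n1} ∩ {n0,n1,n2} = {n0,n1}; idom=n1
  n4: preds {n0,n2}: {n0} ∩ {n0,n1,n2} = {n0}; idom=n0

DF walk-up:
  n1←n0: walk · to n0
  n1←n2: walk n2→n1 to n0
  n3←n1: walk · to n1
  n3←n2: walk n2 to n1
  n4←n0: walk · to n0
  n4←n2: walk n2→n1 to n0
  DF(n0)=∅
  DF(n1)={n1,n4}
  DF(n2)={n1,n3,n4}
  DF(n3)=∅
  DF(n4)=∅

φ for z: defs {n2,n4}
  DF⁺ = {n1,n3,n4}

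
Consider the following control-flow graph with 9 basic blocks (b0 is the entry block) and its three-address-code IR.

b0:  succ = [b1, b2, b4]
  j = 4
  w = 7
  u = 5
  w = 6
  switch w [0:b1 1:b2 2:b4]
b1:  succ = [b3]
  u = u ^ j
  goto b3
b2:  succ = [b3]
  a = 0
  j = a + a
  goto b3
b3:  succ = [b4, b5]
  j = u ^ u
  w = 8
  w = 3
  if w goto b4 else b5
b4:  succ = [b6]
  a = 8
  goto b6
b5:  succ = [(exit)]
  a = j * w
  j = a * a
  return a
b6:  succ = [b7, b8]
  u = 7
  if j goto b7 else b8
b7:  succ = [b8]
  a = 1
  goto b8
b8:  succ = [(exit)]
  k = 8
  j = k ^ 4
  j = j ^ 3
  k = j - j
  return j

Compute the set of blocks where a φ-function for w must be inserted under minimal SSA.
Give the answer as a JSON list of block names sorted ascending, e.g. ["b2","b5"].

idom tree: b1←b0 b2←b0 b3←b0 b4←b0 b5←b3 b6←b4 b7←b6 b8←b6
Join-block Dom:
  b3: preds {b1,b2}: {b0,b1} ∩ {b0,b2} = {b0}; idom=b0
  b4: preds {b0,b3}: {b0} ∩ {b0,b3} = {b0}; idom=b0
  b8: preds {b6,b7}: {b0,b4,b6} ∩ {b0,b4,b6,b7} = {b0,b4,b6}; idom=b6

DF walk-up:
  join b3 pred b1: b1 stop@b0
  join b3 pred b2: b2 stop@b0
  join b4 pred b0: · stop@b0
  join b4 pred b3: b3 stop@b0
  join b8 pred b6: · stop@b6
  join b8 pred b7: b7 stop@b6
  b0 → ∅
  b1 → {b3}
  b2 → {b3}
  b3 → {b4}
  b4 → ∅
  b5 → ∅
  b6 → ∅
  b7 → {b8}
  b8 → ∅

φ for w: defs {b0,b3}
  DF⁺ = {b4}

Answer: ["b4"]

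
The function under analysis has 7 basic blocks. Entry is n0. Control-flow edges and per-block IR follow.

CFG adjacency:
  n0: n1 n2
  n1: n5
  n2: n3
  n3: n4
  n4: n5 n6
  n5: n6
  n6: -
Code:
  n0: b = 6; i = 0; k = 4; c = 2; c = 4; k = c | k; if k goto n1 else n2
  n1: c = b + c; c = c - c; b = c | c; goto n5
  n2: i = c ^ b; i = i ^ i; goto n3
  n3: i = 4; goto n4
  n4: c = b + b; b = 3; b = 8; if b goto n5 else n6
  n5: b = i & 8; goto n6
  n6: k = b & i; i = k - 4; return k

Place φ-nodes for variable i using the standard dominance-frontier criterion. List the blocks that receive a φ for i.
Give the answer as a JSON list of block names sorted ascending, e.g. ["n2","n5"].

idom tree: n1←n0 n2←n0 n3←n2 n4←n3 n5←n0 n6←n0
Dom∩ at merges:
  n5: preds {n1,n4}: {n0,n1} ∩ {n0,n2,n3,n4} = {n0}; idom=n0
  n6: preds {n4,n5}: {n0,n2,n3,n4} ∩ {n0,n5} = {n0}; idom=n0

Frontier:
  n5←n1: walk n1 to n0
  n5←n4: walk n4→n3→n2 to n0
  n6←n4: walk n4→n3→n2 to n0
  n6←n5: walk n5 to n0
  n0: DF=∅
  n1: DF={n5}
  n2: DF={n5,n6}
  n3: DF={n5,n6}
  n4: DF={n5,n6}
  n5: DF={n6}
  n6: DF=∅

φ for i: defs {n0,n2,n3,n6}
  DF⁺ = {n5,n6}

Answer: ["n5", "n6"]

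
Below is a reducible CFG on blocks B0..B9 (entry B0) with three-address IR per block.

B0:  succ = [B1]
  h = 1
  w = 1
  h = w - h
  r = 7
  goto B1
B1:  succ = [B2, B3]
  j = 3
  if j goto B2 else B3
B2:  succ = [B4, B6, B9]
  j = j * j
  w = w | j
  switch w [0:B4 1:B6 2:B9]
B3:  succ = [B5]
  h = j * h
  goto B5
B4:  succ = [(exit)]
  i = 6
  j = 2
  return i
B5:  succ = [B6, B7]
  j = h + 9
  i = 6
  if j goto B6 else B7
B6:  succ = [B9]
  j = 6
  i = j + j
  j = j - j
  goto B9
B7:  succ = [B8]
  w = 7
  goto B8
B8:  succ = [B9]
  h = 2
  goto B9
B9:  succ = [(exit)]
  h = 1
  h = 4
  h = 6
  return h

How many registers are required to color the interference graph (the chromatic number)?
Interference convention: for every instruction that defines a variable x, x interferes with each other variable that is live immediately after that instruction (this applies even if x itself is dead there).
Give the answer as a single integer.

def/use:
  B0: def={h,r,w} ue=∅
  B1: def={j} ue=∅
  B2: def={j,w} ue={j,w}
  B3: def={h} ue={h,j}
  B4: def={i,j} ue=∅
  B5: def={i,j} ue={h}
  B6: def={i,j} ue=∅
  B7: def={w} ue=∅
  B8: def={h} ue=∅
  B9: def={h} ue=∅

Live sets:
  B0 li=∅ lo={h,w}
  B1 li={h,w} lo={h,j,w}
  B2 li={j,w} lo=∅
  B3 li={h,j} lo={h}
  B4 li=∅ lo=∅
  B5 li={h} lo=∅
  B6 li=∅ lo=∅
  B7 li=∅ lo=∅
  B8 li=∅ lo=∅
  B9 li=∅ lo=∅

Interference:
  h — {j,r,w}
  i — {j}
  j — {h,i,w}
  r — {h,w}
  w — {h,j,r}

Colouring:
  {h,j,w} pairwise interfere (3-clique) ⇒ χ ≥ 3
  3-colouring: r0={h,i}  r1={j,r}  r2={w}
  χ = 3

Answer: 3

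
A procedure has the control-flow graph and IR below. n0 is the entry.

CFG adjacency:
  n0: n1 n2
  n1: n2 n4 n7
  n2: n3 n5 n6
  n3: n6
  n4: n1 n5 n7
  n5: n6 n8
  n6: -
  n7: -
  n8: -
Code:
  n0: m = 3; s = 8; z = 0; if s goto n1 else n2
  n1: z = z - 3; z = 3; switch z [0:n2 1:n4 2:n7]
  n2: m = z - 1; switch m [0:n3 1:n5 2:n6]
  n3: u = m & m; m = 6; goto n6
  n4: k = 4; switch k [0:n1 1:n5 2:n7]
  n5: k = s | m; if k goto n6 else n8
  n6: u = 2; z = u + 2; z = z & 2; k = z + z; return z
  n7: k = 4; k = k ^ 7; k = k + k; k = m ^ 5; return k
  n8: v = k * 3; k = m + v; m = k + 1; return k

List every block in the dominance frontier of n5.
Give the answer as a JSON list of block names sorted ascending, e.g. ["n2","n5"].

Answer: ["n6"]

Working:
idom tree: n1←n0 n2←n0 n3←n2 n4←n1 n5←n0 n6←n0 n7←n1 n8←n5
Join-block Dom:
  n1: preds {n0,n4}: {n0} ∩ {n0,n1,n4} = {n0}; idom=n0
  n2: preds {n0,n1}: {n0} ∩ {n0,n1} = {n0}; idom=n0
  n5: preds {n2,n4}: {n0,n2} ∩ {n0,n1,n4} = {n0}; idom=n0
  n6: preds {n2,n3,n5}: {n0,n2} ∩ {n0,n2,n3} ∩ {n0,n5} = {n0}; idom=n0
  n7: preds {n1,n4}: {n0,n1} ∩ {n0,n1,n4} = {n0,n1}; idom=n1

Frontier:
  n1←n0: walk · to n0
  n1←n4: walk n4→n1 to n0
  n2←n0: walk · to n0
  n2←n1: walk n1 to n0
  n5←n2: walk n2 to n0
  n5←n4: walk n4→n1 to n0
  n6←n2: walk n2 to n0
  n6←n3: walk n3→n2 to n0
  n6←n5: walk n5 to n0
  n7←n1: walk · to n1
  n7←n4: walk n4 to n1
  DF(n0)=∅
  DF(n1)={n1,n2,n5}
  DF(n2)={n5,n6}
  DF(n3)={n6}
  DF(n4)={n1,n5,n7}
  DF(n5)={n6}
  DF(n6)=∅
  DF(n7)=∅
  DF(n8)=∅

DF(n5) = ["n6"]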